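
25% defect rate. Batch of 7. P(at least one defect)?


P(all good) = (3/4)^7 = 2187/16384
P(≥1 defect) = 14197/16384

P = 14197/16384 ≈ 86.65%


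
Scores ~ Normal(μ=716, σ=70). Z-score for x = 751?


z = (x - μ)/σ = (751 - 716)/70 = 0.5

z = 0.5


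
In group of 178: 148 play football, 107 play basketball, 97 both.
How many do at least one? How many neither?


|A∪B| = 148+107-97 = 158
Neither = 178-158 = 20

At least one: 158; Neither: 20


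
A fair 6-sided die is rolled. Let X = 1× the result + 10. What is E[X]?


E[die] = (1+6)/2 = 7/2
E[X] = 1×7/2 + 10 = 27/2

E[X] = 27/2


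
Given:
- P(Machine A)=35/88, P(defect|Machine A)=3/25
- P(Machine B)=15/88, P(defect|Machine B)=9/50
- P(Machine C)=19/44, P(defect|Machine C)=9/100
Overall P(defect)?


P(B) = Σ P(B|Aᵢ)×P(Aᵢ)
  3/25×35/88 = 21/440
  9/50×15/88 = 27/880
  9/100×19/44 = 171/4400
Sum = 129/1100

P(defect) = 129/1100 ≈ 11.73%


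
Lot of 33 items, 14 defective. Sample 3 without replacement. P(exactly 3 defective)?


Hypergeometric: C(14,3)×C(19,0)/C(33,3)
= 364×1/5456 = 91/1364

P(X=3) = 91/1364 ≈ 6.67%


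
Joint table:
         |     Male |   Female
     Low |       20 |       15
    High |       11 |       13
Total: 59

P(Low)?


P(Low) = (20+15)/59 = 35/59

P(Low) = 35/59 ≈ 59.32%


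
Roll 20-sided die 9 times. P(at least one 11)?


P(no 11)^9 = (19/20)^9 = 322687697779/512000000000
P(≥1) = 1 - 322687697779/512000000000 = 189312302221/512000000000

P = 189312302221/512000000000 ≈ 36.98%


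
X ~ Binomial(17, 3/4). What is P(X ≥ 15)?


P(X ≥ 15) = Σ P(X=i) for i=15..17
P(X=15) = 243931419/2147483648
P(X=16) = 731794257/17179869184
P(X=17) = 129140163/17179869184
Sum = 703096443/4294967296

P(X ≥ 15) = 703096443/4294967296 ≈ 16.37%


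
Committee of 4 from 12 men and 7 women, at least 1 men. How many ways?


Count by #men:
  1M,3W: C(12,1)×C(7,3)=420
  2M,2W: C(12,2)×C(7,2)=1386
  3M,1W: C(12,3)×C(7,1)=1540
  4M,0W: C(12,4)×C(7,0)=495
Total = 3841

3841


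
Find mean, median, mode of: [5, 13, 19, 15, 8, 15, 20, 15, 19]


Sorted: [5, 8, 13, 15, 15, 15, 19, 19, 20]
Mean = 129/9 = 43/3
Median = 15
Freq: {5: 1, 13: 1, 19: 2, 15: 3, 8: 1, 20: 1}
Mode: [15]

Mean=43/3, Median=15, Mode=15


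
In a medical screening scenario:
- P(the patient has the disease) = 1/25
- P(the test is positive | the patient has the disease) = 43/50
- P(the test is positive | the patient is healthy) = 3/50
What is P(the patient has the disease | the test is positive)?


Using Bayes' theorem:
P(A|B) = P(B|A)·P(A) / P(B)

P(the test is positive) = 43/50 × 1/25 + 3/50 × 24/25
= 43/1250 + 36/625 = 23/250

P(the patient has the disease|the test is positive) = (43/1250) / (23/250) = 43/115

P(the patient has the disease|the test is positive) = 43/115 ≈ 37.39%


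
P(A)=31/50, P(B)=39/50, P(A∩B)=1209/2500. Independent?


P(A)×P(B) = 1209/2500
P(A∩B) = 1209/2500
Equal ✓ → Independent

Yes, independent


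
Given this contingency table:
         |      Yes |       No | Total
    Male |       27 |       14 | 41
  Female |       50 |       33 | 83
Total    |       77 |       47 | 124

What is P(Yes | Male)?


P(Yes | Male) = 27/(27+14) = 27/41

P(Yes|Male) = 27/41 ≈ 65.85%


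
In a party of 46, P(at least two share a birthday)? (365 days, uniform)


P(all different) = Π(365-i)/365 for i=0..45
= 0.051747
P(match) = 1 - 0.051747 = 0.948253

P ≈ 0.9483 ≈ 94.83%


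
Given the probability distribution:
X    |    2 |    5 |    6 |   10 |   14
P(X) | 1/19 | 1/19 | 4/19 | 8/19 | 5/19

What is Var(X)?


E[X] = 181/19
E[X²] = 1953/19
Var(X) = E[X²] - (E[X])² = 1953/19 - 32761/361 = 4346/361

Var(X) = 4346/361 ≈ 12.0388


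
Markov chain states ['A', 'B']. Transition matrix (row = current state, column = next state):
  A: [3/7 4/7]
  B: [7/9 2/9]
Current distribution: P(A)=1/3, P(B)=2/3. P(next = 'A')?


P(next=A) = Σᵢ P(now=i)×P(i→A)
= 1/3×3/7 + 2/3×7/9
= 1/7 + 14/27 = 125/189

P = 125/189 ≈ 0.6614


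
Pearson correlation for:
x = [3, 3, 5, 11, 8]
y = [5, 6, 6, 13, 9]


n=5, Σx=30, Σy=39, Σxy=278, Σx²=228, Σy²=347
r = (5×278 - 30×39)/√((5×228 - 30²)(5×347 - 39²))
= 220/√(240×214) = 220/√51360 ≈ 220/226.6274 ≈ 0.9708

r ≈ 0.9708


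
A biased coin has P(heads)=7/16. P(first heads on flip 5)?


Geometric: P(X=5) = (1-p)^(k-1)×p = (9/16)^4×7/16 = 45927/1048576

P(X=5) = 45927/1048576 ≈ 4.38%


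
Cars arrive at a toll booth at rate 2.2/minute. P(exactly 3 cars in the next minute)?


Poisson(λ=2.2): P(X=3) = e^(-λ)×λ^k/k!
= e^(-2.2) × 2.2^3 / 3!
≈ 0.1108031584 × 10.648 / 6 ≈ 0.196639

P(X=3) ≈ 0.196639 ≈ 19.66%


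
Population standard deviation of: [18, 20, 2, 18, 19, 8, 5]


Mean = 90/7
  (18-90/7)²=1296/49
  (20-90/7)²=2500/49
  (2-90/7)²=5776/49
  (18-90/7)²=1296/49
  (19-90/7)²=1849/49
  (8-90/7)²=1156/49
  (5-90/7)²=3025/49
Σ(x-μ)² = 2414/7
σ² = (2414/7)/7 = 2414/49

σ = √(2414/49) ≈ 7.0189


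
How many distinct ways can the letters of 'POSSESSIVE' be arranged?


Letters: 10, freq: {'P': 1, 'O': 1, 'S': 4, 'E': 2, 'I': 1, 'V': 1}
10!/(1!×1!×4!×2!×1!×1!) = 3628800/48 = 75600

75600


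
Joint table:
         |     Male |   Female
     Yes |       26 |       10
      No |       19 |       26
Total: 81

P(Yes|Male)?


P(Yes|Male) = 26/(26+19) = 26/45

P = 26/45 ≈ 57.78%


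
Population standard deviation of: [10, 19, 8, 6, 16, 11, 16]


Mean = 86/7
  (10-86/7)²=256/49
  (19-86/7)²=2209/49
  (8-86/7)²=900/49
  (6-86/7)²=1936/49
  (16-86/7)²=676/49
  (11-86/7)²=81/49
  (16-86/7)²=676/49
Σ(x-μ)² = 962/7
σ² = (962/7)/7 = 962/49

σ = √(962/49) ≈ 4.4309


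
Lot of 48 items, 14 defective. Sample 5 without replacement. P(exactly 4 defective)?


Hypergeometric: C(14,4)×C(34,1)/C(48,5)
= 1001×34/1712304 = 1547/77832

P(X=4) = 1547/77832 ≈ 1.99%


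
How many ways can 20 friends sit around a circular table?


Circular arrangements of 20 distinct objects: fix one position to break rotational symmetry.
(n-1)! = 19! = 121645100408832000

121645100408832000


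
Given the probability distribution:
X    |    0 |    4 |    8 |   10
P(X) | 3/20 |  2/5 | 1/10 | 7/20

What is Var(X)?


E[X] = 59/10
E[X²] = 239/5
Var(X) = E[X²] - (E[X])² = 239/5 - 3481/100 = 1299/100

Var(X) = 1299/100 ≈ 12.9900


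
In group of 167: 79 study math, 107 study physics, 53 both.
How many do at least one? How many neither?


|A∪B| = 79+107-53 = 133
Neither = 167-133 = 34

At least one: 133; Neither: 34


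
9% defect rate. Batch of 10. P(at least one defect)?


P(all good) = (91/100)^10 = 38941611811810745401/100000000000000000000
P(≥1 defect) = 61058388188189254599/100000000000000000000

P = 61058388188189254599/100000000000000000000 ≈ 61.06%


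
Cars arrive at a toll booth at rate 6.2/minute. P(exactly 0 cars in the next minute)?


Poisson(λ=6.2): P(X=0) = e^(-λ)×λ^k/k!
= e^(-6.2) × 6.2^0 / 0!
≈ 0.002029430636 × 1 / 1 ≈ 0.002029

P(X=0) ≈ 0.002029 ≈ 0.20%


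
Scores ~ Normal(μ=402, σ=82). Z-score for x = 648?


z = (x - μ)/σ = (648 - 402)/82 = 3.0

z = 3.0


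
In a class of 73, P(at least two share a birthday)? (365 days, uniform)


P(all different) = Π(365-i)/365 for i=0..72
= 0.000439
P(match) = 1 - 0.000439 = 0.999561

P ≈ 0.9996 ≈ 99.96%


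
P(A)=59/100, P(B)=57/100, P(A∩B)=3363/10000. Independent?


P(A)×P(B) = 3363/10000
P(A∩B) = 3363/10000
Equal ✓ → Independent

Yes, independent


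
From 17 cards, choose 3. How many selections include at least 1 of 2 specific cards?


Complement: C(17,3) - C(15,3) = 680 - 455 = 225

225


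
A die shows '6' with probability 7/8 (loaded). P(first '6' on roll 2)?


Geometric: P(X=2) = (1-p)^(k-1)×p = (1/8)^1×7/8 = 7/64

P(X=2) = 7/64 ≈ 10.94%


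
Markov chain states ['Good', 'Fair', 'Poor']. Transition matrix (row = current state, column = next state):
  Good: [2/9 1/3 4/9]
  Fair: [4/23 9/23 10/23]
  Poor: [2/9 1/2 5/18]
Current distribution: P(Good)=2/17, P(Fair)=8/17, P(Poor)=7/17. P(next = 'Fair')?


P(next=Fair) = Σᵢ P(now=i)×P(i→Fair)
= 2/17×1/3 + 8/17×9/23 + 7/17×1/2
= 2/51 + 72/391 + 7/34 = 1007/2346

P = 1007/2346 ≈ 0.4292


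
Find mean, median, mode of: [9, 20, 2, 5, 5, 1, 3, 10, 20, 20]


Sorted: [1, 2, 3, 5, 5, 9, 10, 20, 20, 20]
Mean = 95/10 = 19/2
Median = 7
Freq: {9: 1, 20: 3, 2: 1, 5: 2, 1: 1, 3: 1, 10: 1}
Mode: [20]

Mean=19/2, Median=7, Mode=20


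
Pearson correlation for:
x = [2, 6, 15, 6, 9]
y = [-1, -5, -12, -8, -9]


n=5, Σx=38, Σy=-35, Σxy=-341, Σx²=382, Σy²=315
r = (5×(-341) - 38×(-35))/√((5×382 - 38²)(5×315 - (-35)²))
= -375/√(466×350) = -375/√163100 ≈ -375/403.8564 ≈ -0.9285

r ≈ -0.9285


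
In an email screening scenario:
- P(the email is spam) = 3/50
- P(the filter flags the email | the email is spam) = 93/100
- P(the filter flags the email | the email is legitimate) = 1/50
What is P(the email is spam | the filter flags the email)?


Using Bayes' theorem:
P(A|B) = P(B|A)·P(A) / P(B)

P(the filter flags the email) = 93/100 × 3/50 + 1/50 × 47/50
= 279/5000 + 47/2500 = 373/5000

P(the email is spam|the filter flags the email) = (279/5000) / (373/5000) = 279/373

P(the email is spam|the filter flags the email) = 279/373 ≈ 74.80%


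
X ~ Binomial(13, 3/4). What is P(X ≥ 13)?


P(X ≥ 13) = Σ P(X=i) for i=13..13
P(X=13) = 1594323/67108864
Sum = 1594323/67108864

P(X ≥ 13) = 1594323/67108864 ≈ 2.38%


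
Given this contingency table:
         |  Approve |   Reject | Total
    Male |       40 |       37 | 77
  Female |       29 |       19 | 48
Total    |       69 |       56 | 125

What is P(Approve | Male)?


P(Approve | Male) = 40/(40+37) = 40/77

P(Approve|Male) = 40/77 ≈ 51.95%


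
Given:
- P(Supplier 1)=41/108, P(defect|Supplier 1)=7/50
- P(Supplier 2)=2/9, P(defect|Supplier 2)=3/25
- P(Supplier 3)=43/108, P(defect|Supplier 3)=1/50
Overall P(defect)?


P(B) = Σ P(B|Aᵢ)×P(Aᵢ)
  7/50×41/108 = 287/5400
  3/25×2/9 = 2/75
  1/50×43/108 = 43/5400
Sum = 79/900

P(defect) = 79/900 ≈ 8.78%


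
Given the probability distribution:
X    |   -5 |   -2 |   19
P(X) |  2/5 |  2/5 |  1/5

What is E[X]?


E[X] = Σ x·P(X=x)
= (-5)×(2/5) + (-2)×(2/5) + (19)×(1/5)
= 1

E[X] = 1


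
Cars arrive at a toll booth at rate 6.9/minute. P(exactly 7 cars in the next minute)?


Poisson(λ=6.9): P(X=7) = e^(-λ)×λ^k/k!
= e^(-6.9) × 6.9^7 / 7!
≈ 0.001007785429 × 744635.325259 / 5040 ≈ 0.148895

P(X=7) ≈ 0.148895 ≈ 14.89%


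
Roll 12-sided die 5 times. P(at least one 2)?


P(no 2)^5 = (11/12)^5 = 161051/248832
P(≥1) = 1 - 161051/248832 = 87781/248832

P = 87781/248832 ≈ 35.28%


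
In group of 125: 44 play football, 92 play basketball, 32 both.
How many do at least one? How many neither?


|A∪B| = 44+92-32 = 104
Neither = 125-104 = 21

At least one: 104; Neither: 21


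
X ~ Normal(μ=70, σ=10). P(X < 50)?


z = (50-70)/10 = -2.0
P(Z < -2.0) = 0.0228

P(X < 50) ≈ 0.0228


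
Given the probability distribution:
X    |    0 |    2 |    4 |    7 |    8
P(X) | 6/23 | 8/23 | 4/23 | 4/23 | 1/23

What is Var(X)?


E[X] = 68/23
E[X²] = 356/23
Var(X) = E[X²] - (E[X])² = 356/23 - 4624/529 = 3564/529

Var(X) = 3564/529 ≈ 6.7372


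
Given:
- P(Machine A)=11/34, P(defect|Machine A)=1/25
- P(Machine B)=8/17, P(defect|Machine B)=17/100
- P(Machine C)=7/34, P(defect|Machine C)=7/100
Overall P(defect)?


P(B) = Σ P(B|Aᵢ)×P(Aᵢ)
  1/25×11/34 = 11/850
  17/100×8/17 = 2/25
  7/100×7/34 = 49/3400
Sum = 73/680

P(defect) = 73/680 ≈ 10.74%


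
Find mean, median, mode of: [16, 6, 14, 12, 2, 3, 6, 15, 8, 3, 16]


Sorted: [2, 3, 3, 6, 6, 8, 12, 14, 15, 16, 16]
Mean = 101/11
Median = 8
Freq: {16: 2, 6: 2, 14: 1, 12: 1, 2: 1, 3: 2, 15: 1, 8: 1}
Mode: [3, 6, 16]

Mean=101/11, Median=8, Mode=[3, 6, 16]


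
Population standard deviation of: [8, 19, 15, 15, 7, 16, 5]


Mean = 85/7
  (8-85/7)²=841/49
  (19-85/7)²=2304/49
  (15-85/7)²=400/49
  (15-85/7)²=400/49
  (7-85/7)²=1296/49
  (16-85/7)²=729/49
  (5-85/7)²=2500/49
Σ(x-μ)² = 1210/7
σ² = (1210/7)/7 = 1210/49

σ = √(1210/49) ≈ 4.9693


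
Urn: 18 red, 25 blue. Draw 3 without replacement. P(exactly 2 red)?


Hypergeometric: C(18,2)×C(25,1)/C(43,3)
= 153×25/12341 = 3825/12341

P(X=2) = 3825/12341 ≈ 30.99%


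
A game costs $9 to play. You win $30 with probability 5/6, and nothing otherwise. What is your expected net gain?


E[gain] = (30-9)×5/6 + (-9)×1/6
= 35/2 - 3/2 = 16

Expected net gain = $16 ≈ $16.00


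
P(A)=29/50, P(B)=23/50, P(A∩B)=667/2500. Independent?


P(A)×P(B) = 667/2500
P(A∩B) = 667/2500
Equal ✓ → Independent

Yes, independent


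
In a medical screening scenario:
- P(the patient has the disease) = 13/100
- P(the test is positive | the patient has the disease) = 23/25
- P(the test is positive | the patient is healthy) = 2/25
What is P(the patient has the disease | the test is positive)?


Using Bayes' theorem:
P(A|B) = P(B|A)·P(A) / P(B)

P(the test is positive) = 23/25 × 13/100 + 2/25 × 87/100
= 299/2500 + 87/1250 = 473/2500

P(the patient has the disease|the test is positive) = (299/2500) / (473/2500) = 299/473

P(the patient has the disease|the test is positive) = 299/473 ≈ 63.21%


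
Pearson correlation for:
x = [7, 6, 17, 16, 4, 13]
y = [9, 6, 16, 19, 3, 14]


n=6, Σx=63, Σy=67, Σxy=869, Σx²=815, Σy²=939
r = (6×869 - 63×67)/√((6×815 - 63²)(6×939 - 67²))
= 993/√(921×1145) = 993/√1054545 ≈ 993/1026.9104 ≈ 0.9670

r ≈ 0.9670


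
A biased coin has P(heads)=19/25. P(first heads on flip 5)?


Geometric: P(X=5) = (1-p)^(k-1)×p = (6/25)^4×19/25 = 24624/9765625

P(X=5) = 24624/9765625 ≈ 0.25%


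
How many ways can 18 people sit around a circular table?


Circular arrangements of 18 distinct objects: fix one position to break rotational symmetry.
(n-1)! = 17! = 355687428096000

355687428096000


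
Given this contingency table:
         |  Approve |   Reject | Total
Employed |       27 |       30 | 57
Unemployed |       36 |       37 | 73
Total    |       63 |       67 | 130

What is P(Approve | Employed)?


P(Approve | Employed) = 27/(27+30) = 27/57 = 9/19

P(Approve|Employed) = 9/19 ≈ 47.37%


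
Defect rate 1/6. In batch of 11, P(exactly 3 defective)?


Binomial: P(X=3) = C(11,3)×p^3×(1-p)^8
= 165 × 1/216 × 390625/1679616 = 21484375/120932352

P(X=3) = 21484375/120932352 ≈ 17.77%


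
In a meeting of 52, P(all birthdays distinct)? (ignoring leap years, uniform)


P(all different) = Π(365-i)/365 for i=0..51
= (365/365)×(364/365)×...×(314/365)
= 0.021995

P ≈ 0.0220 ≈ 2.20%


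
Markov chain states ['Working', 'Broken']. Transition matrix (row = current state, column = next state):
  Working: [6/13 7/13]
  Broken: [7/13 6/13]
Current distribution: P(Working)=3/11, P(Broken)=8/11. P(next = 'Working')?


P(next=Working) = Σᵢ P(now=i)×P(i→Working)
= 3/11×6/13 + 8/11×7/13
= 18/143 + 56/143 = 74/143

P = 74/143 ≈ 0.5175


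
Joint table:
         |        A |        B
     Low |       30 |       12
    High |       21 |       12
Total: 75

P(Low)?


P(Low) = (30+12)/75 = 42/75 = 14/25

P(Low) = 14/25 ≈ 56.00%


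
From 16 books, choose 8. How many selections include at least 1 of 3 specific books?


Complement: C(16,8) - C(13,8) = 12870 - 1287 = 11583

11583


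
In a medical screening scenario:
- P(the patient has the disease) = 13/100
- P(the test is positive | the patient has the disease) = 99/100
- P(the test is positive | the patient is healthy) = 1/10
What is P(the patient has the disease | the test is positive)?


Using Bayes' theorem:
P(A|B) = P(B|A)·P(A) / P(B)

P(the test is positive) = 99/100 × 13/100 + 1/10 × 87/100
= 1287/10000 + 87/1000 = 2157/10000

P(the patient has the disease|the test is positive) = (1287/10000) / (2157/10000) = 429/719

P(the patient has the disease|the test is positive) = 429/719 ≈ 59.67%


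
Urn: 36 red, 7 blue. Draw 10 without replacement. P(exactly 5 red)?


Hypergeometric: C(36,5)×C(7,5)/C(43,10)
= 376992×21/1917334783 = 66528/16112057

P(X=5) = 66528/16112057 ≈ 0.41%


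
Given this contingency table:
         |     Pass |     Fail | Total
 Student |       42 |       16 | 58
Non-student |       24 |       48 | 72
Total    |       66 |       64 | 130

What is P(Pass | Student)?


P(Pass | Student) = 42/(42+16) = 42/58 = 21/29

P(Pass|Student) = 21/29 ≈ 72.41%


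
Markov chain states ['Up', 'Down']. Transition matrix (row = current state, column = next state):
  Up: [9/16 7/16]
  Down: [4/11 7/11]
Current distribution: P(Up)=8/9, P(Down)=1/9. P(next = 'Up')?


P(next=Up) = Σᵢ P(now=i)×P(i→Up)
= 8/9×9/16 + 1/9×4/11
= 1/2 + 4/99 = 107/198

P = 107/198 ≈ 0.5404


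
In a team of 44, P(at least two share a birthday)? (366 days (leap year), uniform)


P(all different) = Π(366-i)/366 for i=0..43
= 0.067633
P(match) = 1 - 0.067633 = 0.932367

P ≈ 0.9324 ≈ 93.24%


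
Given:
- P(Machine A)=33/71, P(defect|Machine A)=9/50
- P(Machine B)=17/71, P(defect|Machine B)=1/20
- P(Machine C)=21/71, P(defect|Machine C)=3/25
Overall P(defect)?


P(B) = Σ P(B|Aᵢ)×P(Aᵢ)
  9/50×33/71 = 297/3550
  1/20×17/71 = 17/1420
  3/25×21/71 = 63/1775
Sum = 931/7100

P(defect) = 931/7100 ≈ 13.11%


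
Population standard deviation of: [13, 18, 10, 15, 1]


Mean = 57/5
  (13-57/5)²=64/25
  (18-57/5)²=1089/25
  (10-57/5)²=49/25
  (15-57/5)²=324/25
  (1-57/5)²=2704/25
Σ(x-μ)² = 846/5
σ² = (846/5)/5 = 846/25

σ = √(846/25) ≈ 5.8172


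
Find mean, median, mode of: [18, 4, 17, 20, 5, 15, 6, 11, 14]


Sorted: [4, 5, 6, 11, 14, 15, 17, 18, 20]
Mean = 110/9
Median = 14
Freq: {18: 1, 4: 1, 17: 1, 20: 1, 5: 1, 15: 1, 6: 1, 11: 1, 14: 1}
Mode: No mode

Mean=110/9, Median=14, Mode=No mode


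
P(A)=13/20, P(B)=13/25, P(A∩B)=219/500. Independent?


P(A)×P(B) = 169/500
P(A∩B) = 219/500
Not equal → NOT independent

No, not independent


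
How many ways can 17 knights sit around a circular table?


Circular arrangements of 17 distinct objects: fix one position to break rotational symmetry.
(n-1)! = 16! = 20922789888000

20922789888000


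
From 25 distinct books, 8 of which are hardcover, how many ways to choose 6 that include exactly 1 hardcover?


Choose 1 of the 8 hardcovers and 5 of the other 17 books:
C(8,1)×C(17,5) = 8×6188 = 49504

49504


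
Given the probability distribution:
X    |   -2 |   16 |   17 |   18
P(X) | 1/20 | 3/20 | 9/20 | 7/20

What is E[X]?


E[X] = Σ x·P(X=x)
= (-2)×(1/20) + (16)×(3/20) + (17)×(9/20) + (18)×(7/20)
= 65/4

E[X] = 65/4


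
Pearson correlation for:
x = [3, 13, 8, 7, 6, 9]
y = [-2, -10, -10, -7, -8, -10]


n=6, Σx=46, Σy=-47, Σxy=-403, Σx²=408, Σy²=417
r = (6×(-403) - 46×(-47))/√((6×408 - 46²)(6×417 - (-47)²))
= -256/√(332×293) = -256/√97276 ≈ -256/311.8910 ≈ -0.8208

r ≈ -0.8208


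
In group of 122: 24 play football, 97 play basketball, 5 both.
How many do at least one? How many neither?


|A∪B| = 24+97-5 = 116
Neither = 122-116 = 6

At least one: 116; Neither: 6


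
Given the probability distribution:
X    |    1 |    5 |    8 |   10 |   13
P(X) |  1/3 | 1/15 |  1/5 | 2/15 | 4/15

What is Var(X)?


E[X] = 106/15
E[X²] = 366/5
Var(X) = E[X²] - (E[X])² = 366/5 - 11236/225 = 5234/225

Var(X) = 5234/225 ≈ 23.2622


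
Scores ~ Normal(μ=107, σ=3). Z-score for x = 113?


z = (x - μ)/σ = (113 - 107)/3 = 2.0

z = 2.0


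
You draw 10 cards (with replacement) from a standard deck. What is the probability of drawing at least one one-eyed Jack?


P(not a one-eyed Jack) = 50/52 = 25/26
P(none in 10 draws) = (25/26)^10 = 95367431640625/141167095653376
P(≥1 one-eyed Jack) = 1 - 95367431640625/141167095653376 = 45799664012751/141167095653376

P = 45799664012751/141167095653376 ≈ 32.44%


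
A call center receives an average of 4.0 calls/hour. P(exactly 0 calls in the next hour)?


Poisson(λ=4.0): P(X=0) = e^(-λ)×λ^k/k!
= e^(-4.0) × 4.0^0 / 0!
≈ 0.01831563889 × 1 / 1 ≈ 0.018316

P(X=0) ≈ 0.018316 ≈ 1.83%


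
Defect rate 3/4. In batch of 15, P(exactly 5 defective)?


Binomial: P(X=5) = C(15,5)×p^5×(1-p)^10
= 3003 × 243/1024 × 1/1048576 = 729729/1073741824

P(X=5) = 729729/1073741824 ≈ 0.07%


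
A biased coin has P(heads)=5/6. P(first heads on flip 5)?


Geometric: P(X=5) = (1-p)^(k-1)×p = (1/6)^4×5/6 = 5/7776

P(X=5) = 5/7776 ≈ 0.06%


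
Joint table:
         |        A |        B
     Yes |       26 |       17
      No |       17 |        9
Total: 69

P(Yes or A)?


P(Yes∨A) = P(Yes) + P(A) - P(Yes∧A)
= (43 + 43 - 26)/69 = 60/69 = 20/23

P = 20/23 ≈ 86.96%


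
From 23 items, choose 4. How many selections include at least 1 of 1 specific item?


Complement: C(23,4) - C(22,4) = 8855 - 7315 = 1540

1540


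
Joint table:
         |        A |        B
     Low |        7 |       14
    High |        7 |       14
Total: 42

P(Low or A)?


P(Low∨A) = P(Low) + P(A) - P(Low∧A)
= (21 + 14 - 7)/42 = 28/42 = 2/3

P = 2/3 ≈ 66.67%


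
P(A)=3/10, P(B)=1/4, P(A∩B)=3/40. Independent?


P(A)×P(B) = 3/40
P(A∩B) = 3/40
Equal ✓ → Independent

Yes, independent


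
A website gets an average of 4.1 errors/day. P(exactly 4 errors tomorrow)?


Poisson(λ=4.1): P(X=4) = e^(-λ)×λ^k/k!
= e^(-4.1) × 4.1^4 / 4!
≈ 0.0165726754 × 282.5761 / 24 ≈ 0.195127

P(X=4) ≈ 0.195127 ≈ 19.51%


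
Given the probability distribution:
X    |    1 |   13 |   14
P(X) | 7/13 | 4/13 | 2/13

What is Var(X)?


E[X] = 87/13
E[X²] = 1075/13
Var(X) = E[X²] - (E[X])² = 1075/13 - 7569/169 = 6406/169

Var(X) = 6406/169 ≈ 37.9053


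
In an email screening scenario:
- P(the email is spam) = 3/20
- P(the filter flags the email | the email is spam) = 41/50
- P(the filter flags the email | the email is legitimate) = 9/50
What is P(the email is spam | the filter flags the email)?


Using Bayes' theorem:
P(A|B) = P(B|A)·P(A) / P(B)

P(the filter flags the email) = 41/50 × 3/20 + 9/50 × 17/20
= 123/1000 + 153/1000 = 69/250

P(the email is spam|the filter flags the email) = (123/1000) / (69/250) = 41/92

P(the email is spam|the filter flags the email) = 41/92 ≈ 44.57%


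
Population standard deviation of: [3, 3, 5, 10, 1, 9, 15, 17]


Mean = 63/8
  (3-63/8)²=1521/64
  (3-63/8)²=1521/64
  (5-63/8)²=529/64
  (10-63/8)²=289/64
  (1-63/8)²=3025/64
  (9-63/8)²=81/64
  (15-63/8)²=3249/64
  (17-63/8)²=5329/64
Σ(x-μ)² = 1943/8
σ² = (1943/8)/8 = 1943/64

σ = √(1943/64) ≈ 5.5099


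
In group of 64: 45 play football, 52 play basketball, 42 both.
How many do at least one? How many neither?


|A∪B| = 45+52-42 = 55
Neither = 64-55 = 9

At least one: 55; Neither: 9


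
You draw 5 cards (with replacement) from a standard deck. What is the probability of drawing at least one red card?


P(not a red card) = 26/52 = 1/2
P(none in 5 draws) = (1/2)^5 = 1/32
P(≥1 red card) = 1 - 1/32 = 31/32

P = 31/32 ≈ 96.88%


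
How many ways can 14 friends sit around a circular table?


Circular arrangements of 14 distinct objects: fix one position to break rotational symmetry.
(n-1)! = 13! = 6227020800

6227020800


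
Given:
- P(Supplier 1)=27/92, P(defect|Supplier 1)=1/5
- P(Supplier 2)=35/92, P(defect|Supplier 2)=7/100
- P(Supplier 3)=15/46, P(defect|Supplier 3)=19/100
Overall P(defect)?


P(B) = Σ P(B|Aᵢ)×P(Aᵢ)
  1/5×27/92 = 27/460
  7/100×35/92 = 49/1840
  19/100×15/46 = 57/920
Sum = 271/1840

P(defect) = 271/1840 ≈ 14.73%


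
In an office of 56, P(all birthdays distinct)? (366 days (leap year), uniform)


P(all different) = Π(366-i)/366 for i=0..55
= (366/366)×(365/366)×...×(311/366)
= 0.011818

P ≈ 0.0118 ≈ 1.18%


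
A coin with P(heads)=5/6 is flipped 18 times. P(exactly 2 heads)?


Binomial: P(X=2) = C(18,2)×p^2×(1-p)^16
= 153 × 25/36 × 1/2821109907456 = 425/11284439629824

P(X=2) = 425/11284439629824 ≈ 0.00%


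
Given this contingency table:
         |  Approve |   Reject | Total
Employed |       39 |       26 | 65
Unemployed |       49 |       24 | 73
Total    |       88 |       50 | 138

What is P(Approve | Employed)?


P(Approve | Employed) = 39/(39+26) = 39/65 = 3/5

P(Approve|Employed) = 3/5 ≈ 60.00%


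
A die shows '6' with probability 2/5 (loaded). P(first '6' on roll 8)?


Geometric: P(X=8) = (1-p)^(k-1)×p = (3/5)^7×2/5 = 4374/390625

P(X=8) = 4374/390625 ≈ 1.12%


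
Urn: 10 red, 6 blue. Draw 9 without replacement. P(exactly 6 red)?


Hypergeometric: C(10,6)×C(6,3)/C(16,9)
= 210×20/11440 = 105/286

P(X=6) = 105/286 ≈ 36.71%


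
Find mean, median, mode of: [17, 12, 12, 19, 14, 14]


Sorted: [12, 12, 14, 14, 17, 19]
Mean = 88/6 = 44/3
Median = 14
Freq: {17: 1, 12: 2, 19: 1, 14: 2}
Mode: [12, 14]

Mean=44/3, Median=14, Mode=[12, 14]


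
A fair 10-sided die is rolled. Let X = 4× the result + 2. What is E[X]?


E[die] = (1+10)/2 = 11/2
E[X] = 4×11/2 + 2 = 24

E[X] = 24


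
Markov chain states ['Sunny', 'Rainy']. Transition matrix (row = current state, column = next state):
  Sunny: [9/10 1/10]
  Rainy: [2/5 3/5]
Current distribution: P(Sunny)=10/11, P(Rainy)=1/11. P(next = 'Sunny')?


P(next=Sunny) = Σᵢ P(now=i)×P(i→Sunny)
= 10/11×9/10 + 1/11×2/5
= 9/11 + 2/55 = 47/55

P = 47/55 ≈ 0.8545


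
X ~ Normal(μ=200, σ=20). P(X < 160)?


z = (160-200)/20 = -2.0
P(Z < -2.0) = 0.0228

P(X < 160) ≈ 0.0228


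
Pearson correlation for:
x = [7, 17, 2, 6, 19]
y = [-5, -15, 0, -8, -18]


n=5, Σx=51, Σy=-46, Σxy=-680, Σx²=739, Σy²=638
r = (5×(-680) - 51×(-46))/√((5×739 - 51²)(5×638 - (-46)²))
= -1054/√(1094×1074) = -1054/√1174956 ≈ -1054/1083.9539 ≈ -0.9724

r ≈ -0.9724


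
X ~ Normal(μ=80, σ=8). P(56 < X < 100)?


z₁=(56-80)/8=-3.0, z₂=(100-80)/8=2.5
P = Φ(2.5) - Φ(-3.0) = 0.993790 - 0.001350 = 0.992440 ≈ 0.9924

P(56 < X < 100) ≈ 0.9924


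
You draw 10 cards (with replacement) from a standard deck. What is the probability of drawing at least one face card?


P(not a face card) = 40/52 = 10/13
P(none in 10 draws) = (10/13)^10 = 10000000000/137858491849
P(≥1 face card) = 1 - 10000000000/137858491849 = 127858491849/137858491849

P = 127858491849/137858491849 ≈ 92.75%


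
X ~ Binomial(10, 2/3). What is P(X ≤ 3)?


P(X ≤ 3) = Σ P(X=i) for i=0..3
P(X=0) = 1/59049
P(X=1) = 20/59049
P(X=2) = 20/6561
P(X=3) = 320/19683
Sum = 43/2187

P(X ≤ 3) = 43/2187 ≈ 1.97%


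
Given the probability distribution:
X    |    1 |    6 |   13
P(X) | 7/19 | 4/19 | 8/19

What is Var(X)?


E[X] = 135/19
E[X²] = 1503/19
Var(X) = E[X²] - (E[X])² = 1503/19 - 18225/361 = 10332/361

Var(X) = 10332/361 ≈ 28.6205


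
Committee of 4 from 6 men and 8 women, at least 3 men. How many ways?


Count by #men:
  3M,1W: C(6,3)×C(8,1)=160
  4M,0W: C(6,4)×C(8,0)=15
Total = 175

175


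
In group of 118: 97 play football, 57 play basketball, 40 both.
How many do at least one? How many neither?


|A∪B| = 97+57-40 = 114
Neither = 118-114 = 4

At least one: 114; Neither: 4


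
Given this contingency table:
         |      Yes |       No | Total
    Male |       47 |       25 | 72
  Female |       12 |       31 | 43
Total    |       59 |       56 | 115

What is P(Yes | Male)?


P(Yes | Male) = 47/(47+25) = 47/72

P(Yes|Male) = 47/72 ≈ 65.28%


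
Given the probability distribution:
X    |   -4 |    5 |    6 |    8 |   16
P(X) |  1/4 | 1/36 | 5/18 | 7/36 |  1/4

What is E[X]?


E[X] = Σ x·P(X=x)
= (-4)×(1/4) + (5)×(1/36) + (6)×(5/18) + (8)×(7/36) + (16)×(1/4)
= 229/36

E[X] = 229/36


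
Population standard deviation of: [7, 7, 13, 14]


Mean = 41/4
  (7-41/4)²=169/16
  (7-41/4)²=169/16
  (13-41/4)²=121/16
  (14-41/4)²=225/16
Σ(x-μ)² = 171/4
σ² = (171/4)/4 = 171/16

σ = √(171/16) ≈ 3.2692


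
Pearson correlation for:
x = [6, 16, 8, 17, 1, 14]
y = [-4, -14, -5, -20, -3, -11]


n=6, Σx=62, Σy=-57, Σxy=-785, Σx²=842, Σy²=767
r = (6×(-785) - 62×(-57))/√((6×842 - 62²)(6×767 - (-57)²))
= -1176/√(1208×1353) = -1176/√1634424 ≈ -1176/1278.4459 ≈ -0.9199

r ≈ -0.9199


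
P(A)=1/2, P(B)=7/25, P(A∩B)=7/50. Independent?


P(A)×P(B) = 7/50
P(A∩B) = 7/50
Equal ✓ → Independent

Yes, independent


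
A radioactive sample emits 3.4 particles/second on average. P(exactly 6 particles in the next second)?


Poisson(λ=3.4): P(X=6) = e^(-λ)×λ^k/k!
= e^(-3.4) × 3.4^6 / 6!
≈ 0.03337326996 × 1544.804416 / 720 ≈ 0.071604

P(X=6) ≈ 0.071604 ≈ 7.16%


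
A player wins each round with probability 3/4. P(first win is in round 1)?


Geometric: P(X=1) = (1-p)^(k-1)×p = (1/4)^0×3/4 = 3/4

P(X=1) = 3/4 ≈ 75.00%


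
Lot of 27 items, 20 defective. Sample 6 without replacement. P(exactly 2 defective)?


Hypergeometric: C(20,2)×C(7,4)/C(27,6)
= 190×35/296010 = 665/29601

P(X=2) = 665/29601 ≈ 2.25%


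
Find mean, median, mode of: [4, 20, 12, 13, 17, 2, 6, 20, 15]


Sorted: [2, 4, 6, 12, 13, 15, 17, 20, 20]
Mean = 109/9
Median = 13
Freq: {4: 1, 20: 2, 12: 1, 13: 1, 17: 1, 2: 1, 6: 1, 15: 1}
Mode: [20]

Mean=109/9, Median=13, Mode=20


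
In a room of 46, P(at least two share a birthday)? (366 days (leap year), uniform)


P(all different) = Π(366-i)/366 for i=0..45
= 0.052187
P(match) = 1 - 0.052187 = 0.947813

P ≈ 0.9478 ≈ 94.78%


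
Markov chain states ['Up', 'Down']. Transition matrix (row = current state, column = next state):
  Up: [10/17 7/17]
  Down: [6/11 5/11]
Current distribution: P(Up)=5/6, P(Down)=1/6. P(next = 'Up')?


P(next=Up) = Σᵢ P(now=i)×P(i→Up)
= 5/6×10/17 + 1/6×6/11
= 25/51 + 1/11 = 326/561

P = 326/561 ≈ 0.5811


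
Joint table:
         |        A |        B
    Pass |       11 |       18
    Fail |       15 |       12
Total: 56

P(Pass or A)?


P(Pass∨A) = P(Pass) + P(A) - P(Pass∧A)
= (29 + 26 - 11)/56 = 44/56 = 11/14

P = 11/14 ≈ 78.57%


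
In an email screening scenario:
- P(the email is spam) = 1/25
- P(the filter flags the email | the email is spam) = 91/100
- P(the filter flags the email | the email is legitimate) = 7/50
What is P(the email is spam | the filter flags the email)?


Using Bayes' theorem:
P(A|B) = P(B|A)·P(A) / P(B)

P(the filter flags the email) = 91/100 × 1/25 + 7/50 × 24/25
= 91/2500 + 84/625 = 427/2500

P(the email is spam|the filter flags the email) = (91/2500) / (427/2500) = 13/61

P(the email is spam|the filter flags the email) = 13/61 ≈ 21.31%


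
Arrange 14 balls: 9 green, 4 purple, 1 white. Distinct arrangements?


14!/(9!×4!×1!) = 10010

10010


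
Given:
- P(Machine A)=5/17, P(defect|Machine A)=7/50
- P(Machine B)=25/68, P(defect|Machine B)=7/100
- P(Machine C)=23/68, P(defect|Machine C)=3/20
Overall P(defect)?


P(B) = Σ P(B|Aᵢ)×P(Aᵢ)
  7/50×5/17 = 7/170
  7/100×25/68 = 7/272
  3/20×23/68 = 69/1360
Sum = 2/17

P(defect) = 2/17 ≈ 11.76%


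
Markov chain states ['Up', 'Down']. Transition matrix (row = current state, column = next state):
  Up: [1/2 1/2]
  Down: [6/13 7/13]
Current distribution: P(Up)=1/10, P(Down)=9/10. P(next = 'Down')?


P(next=Down) = Σᵢ P(now=i)×P(i→Down)
= 1/10×1/2 + 9/10×7/13
= 1/20 + 63/130 = 139/260

P = 139/260 ≈ 0.5346


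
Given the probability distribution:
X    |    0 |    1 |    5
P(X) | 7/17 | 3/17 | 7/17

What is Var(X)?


E[X] = 38/17
E[X²] = 178/17
Var(X) = E[X²] - (E[X])² = 178/17 - 1444/289 = 1582/289

Var(X) = 1582/289 ≈ 5.4740


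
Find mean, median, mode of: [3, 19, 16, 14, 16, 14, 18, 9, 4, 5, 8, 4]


Sorted: [3, 4, 4, 5, 8, 9, 14, 14, 16, 16, 18, 19]
Mean = 130/12 = 65/6
Median = 23/2
Freq: {3: 1, 19: 1, 16: 2, 14: 2, 18: 1, 9: 1, 4: 2, 5: 1, 8: 1}
Mode: [4, 14, 16]

Mean=65/6, Median=23/2, Mode=[4, 14, 16]


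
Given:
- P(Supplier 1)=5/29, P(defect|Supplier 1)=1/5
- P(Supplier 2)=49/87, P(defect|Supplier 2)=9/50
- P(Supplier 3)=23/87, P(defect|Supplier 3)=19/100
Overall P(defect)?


P(B) = Σ P(B|Aᵢ)×P(Aᵢ)
  1/5×5/29 = 1/29
  9/50×49/87 = 147/1450
  19/100×23/87 = 437/8700
Sum = 1619/8700

P(defect) = 1619/8700 ≈ 18.61%


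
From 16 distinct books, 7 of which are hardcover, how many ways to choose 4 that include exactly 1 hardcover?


Choose 1 of the 7 hardcovers and 3 of the other 9 books:
C(7,1)×C(9,3) = 7×84 = 588

588


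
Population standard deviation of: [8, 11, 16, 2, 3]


Mean = 40/5 = 8
  (8-8)²=0
  (11-8)²=9
  (16-8)²=64
  (2-8)²=36
  (3-8)²=25
Σ(x-μ)² = 134
σ² = 134/5

σ = √(134/5) ≈ 5.1769


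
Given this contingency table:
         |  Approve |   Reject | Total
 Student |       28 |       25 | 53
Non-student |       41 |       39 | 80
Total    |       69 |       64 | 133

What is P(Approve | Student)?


P(Approve | Student) = 28/(28+25) = 28/53

P(Approve|Student) = 28/53 ≈ 52.83%


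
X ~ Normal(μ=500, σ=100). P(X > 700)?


z = (700-500)/100 = 2.0
P(X > 700) = 1 - P(Z ≤ 2.0) = 1 - 0.9772 = 0.0228

P(X > 700) ≈ 0.0228


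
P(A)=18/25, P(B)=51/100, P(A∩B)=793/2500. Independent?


P(A)×P(B) = 459/1250
P(A∩B) = 793/2500
Not equal → NOT independent

No, not independent


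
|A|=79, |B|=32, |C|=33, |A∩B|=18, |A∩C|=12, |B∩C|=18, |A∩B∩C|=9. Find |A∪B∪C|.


|A∪B∪C| = 79+32+33-18-12-18+9 = 105

|A∪B∪C| = 105


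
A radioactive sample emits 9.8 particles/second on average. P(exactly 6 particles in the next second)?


Poisson(λ=9.8): P(X=6) = e^(-λ)×λ^k/k!
= e^(-9.8) × 9.8^6 / 6!
≈ 5.545159943e-05 × 885842.380864 / 720 ≈ 0.068224

P(X=6) ≈ 0.068224 ≈ 6.82%


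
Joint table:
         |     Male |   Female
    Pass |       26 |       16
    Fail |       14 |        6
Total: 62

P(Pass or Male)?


P(Pass∨Male) = P(Pass) + P(Male) - P(Pass∧Male)
= (42 + 40 - 26)/62 = 56/62 = 28/31

P = 28/31 ≈ 90.32%


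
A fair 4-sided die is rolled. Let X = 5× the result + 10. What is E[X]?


E[die] = (1+4)/2 = 5/2
E[X] = 5×5/2 + 10 = 45/2

E[X] = 45/2


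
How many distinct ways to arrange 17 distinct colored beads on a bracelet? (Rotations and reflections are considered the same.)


Free circular arrangements: rotations and reflections both identified.
(n-1)!/2 = 16!/2 = 20922789888000/2 = 10461394944000

10461394944000


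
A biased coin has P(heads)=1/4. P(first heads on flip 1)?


Geometric: P(X=1) = (1-p)^(k-1)×p = (3/4)^0×1/4 = 1/4

P(X=1) = 1/4 ≈ 25.00%


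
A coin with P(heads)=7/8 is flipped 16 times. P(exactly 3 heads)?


Binomial: P(X=3) = C(16,3)×p^3×(1-p)^13
= 560 × 343/512 × 1/549755813888 = 12005/17592186044416

P(X=3) = 12005/17592186044416 ≈ 0.00%


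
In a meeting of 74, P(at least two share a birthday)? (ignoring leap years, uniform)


P(all different) = Π(365-i)/365 for i=0..73
= 0.000351
P(match) = 1 - 0.000351 = 0.999649

P ≈ 0.9996 ≈ 99.96%


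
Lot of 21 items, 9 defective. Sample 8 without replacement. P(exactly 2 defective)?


Hypergeometric: C(9,2)×C(12,6)/C(21,8)
= 36×924/203490 = 264/1615

P(X=2) = 264/1615 ≈ 16.35%


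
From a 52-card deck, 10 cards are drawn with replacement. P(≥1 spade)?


P(not a spade) = 39/52 = 3/4
P(none in 10 draws) = (3/4)^10 = 59049/1048576
P(≥1 spade) = 1 - 59049/1048576 = 989527/1048576

P = 989527/1048576 ≈ 94.37%


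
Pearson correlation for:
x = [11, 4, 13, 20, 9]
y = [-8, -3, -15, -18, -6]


n=5, Σx=57, Σy=-50, Σxy=-709, Σx²=787, Σy²=658
r = (5×(-709) - 57×(-50))/√((5×787 - 57²)(5×658 - (-50)²))
= -695/√(686×790) = -695/√541940 ≈ -695/736.1657 ≈ -0.9441

r ≈ -0.9441


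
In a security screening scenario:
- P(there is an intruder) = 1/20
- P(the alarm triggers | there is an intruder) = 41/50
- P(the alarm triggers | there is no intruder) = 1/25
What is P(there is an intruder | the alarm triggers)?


Using Bayes' theorem:
P(A|B) = P(B|A)·P(A) / P(B)

P(the alarm triggers) = 41/50 × 1/20 + 1/25 × 19/20
= 41/1000 + 19/500 = 79/1000

P(there is an intruder|the alarm triggers) = (41/1000) / (79/1000) = 41/79

P(there is an intruder|the alarm triggers) = 41/79 ≈ 51.90%


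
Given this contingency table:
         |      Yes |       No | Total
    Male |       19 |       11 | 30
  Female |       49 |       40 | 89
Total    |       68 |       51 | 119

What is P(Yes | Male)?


P(Yes | Male) = 19/(19+11) = 19/30

P(Yes|Male) = 19/30 ≈ 63.33%


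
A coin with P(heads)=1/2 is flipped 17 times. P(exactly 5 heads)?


Binomial: P(X=5) = C(17,5)×p^5×(1-p)^12
= 6188 × 1/32 × 1/4096 = 1547/32768

P(X=5) = 1547/32768 ≈ 4.72%


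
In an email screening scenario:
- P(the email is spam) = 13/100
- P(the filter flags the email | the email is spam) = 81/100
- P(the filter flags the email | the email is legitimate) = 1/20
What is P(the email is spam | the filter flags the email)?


Using Bayes' theorem:
P(A|B) = P(B|A)·P(A) / P(B)

P(the filter flags the email) = 81/100 × 13/100 + 1/20 × 87/100
= 1053/10000 + 87/2000 = 93/625

P(the email is spam|the filter flags the email) = (1053/10000) / (93/625) = 351/496

P(the email is spam|the filter flags the email) = 351/496 ≈ 70.77%


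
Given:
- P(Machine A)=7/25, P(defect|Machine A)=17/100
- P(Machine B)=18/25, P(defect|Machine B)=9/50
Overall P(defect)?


P(B) = Σ P(B|Aᵢ)×P(Aᵢ)
  17/100×7/25 = 119/2500
  9/50×18/25 = 81/625
Sum = 443/2500

P(defect) = 443/2500 ≈ 17.72%


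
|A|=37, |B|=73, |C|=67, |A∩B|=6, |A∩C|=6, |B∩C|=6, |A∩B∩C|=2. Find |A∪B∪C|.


|A∪B∪C| = 37+73+67-6-6-6+2 = 161

|A∪B∪C| = 161


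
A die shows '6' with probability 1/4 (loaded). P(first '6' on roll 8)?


Geometric: P(X=8) = (1-p)^(k-1)×p = (3/4)^7×1/4 = 2187/65536

P(X=8) = 2187/65536 ≈ 3.34%


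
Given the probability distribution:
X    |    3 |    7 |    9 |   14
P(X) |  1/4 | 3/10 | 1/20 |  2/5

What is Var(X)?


E[X] = 89/10
E[X²] = 497/5
Var(X) = E[X²] - (E[X])² = 497/5 - 7921/100 = 2019/100

Var(X) = 2019/100 ≈ 20.1900


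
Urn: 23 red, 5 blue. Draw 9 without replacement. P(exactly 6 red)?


Hypergeometric: C(23,6)×C(5,3)/C(28,9)
= 100947×10/6906900 = 19/130

P(X=6) = 19/130 ≈ 14.62%


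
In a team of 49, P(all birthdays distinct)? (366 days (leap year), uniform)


P(all different) = Π(366-i)/366 for i=0..48
= (366/366)×(365/366)×...×(318/366)
= 0.034553

P ≈ 0.0346 ≈ 3.46%


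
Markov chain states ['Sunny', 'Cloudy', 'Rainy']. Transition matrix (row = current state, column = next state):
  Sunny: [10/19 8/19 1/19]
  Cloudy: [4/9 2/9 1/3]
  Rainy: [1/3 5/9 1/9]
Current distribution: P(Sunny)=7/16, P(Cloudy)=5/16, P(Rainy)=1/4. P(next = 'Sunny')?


P(next=Sunny) = Σᵢ P(now=i)×P(i→Sunny)
= 7/16×10/19 + 5/16×4/9 + 1/4×1/3
= 35/152 + 5/36 + 1/12 = 619/1368

P = 619/1368 ≈ 0.4525


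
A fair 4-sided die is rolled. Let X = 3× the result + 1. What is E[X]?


E[die] = (1+4)/2 = 5/2
E[X] = 3×5/2 + 1 = 17/2

E[X] = 17/2


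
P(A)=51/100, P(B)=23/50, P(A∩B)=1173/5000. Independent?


P(A)×P(B) = 1173/5000
P(A∩B) = 1173/5000
Equal ✓ → Independent

Yes, independent


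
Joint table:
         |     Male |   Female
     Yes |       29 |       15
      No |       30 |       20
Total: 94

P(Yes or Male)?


P(Yes∨Male) = P(Yes) + P(Male) - P(Yes∧Male)
= (44 + 59 - 29)/94 = 74/94 = 37/47

P = 37/47 ≈ 78.72%


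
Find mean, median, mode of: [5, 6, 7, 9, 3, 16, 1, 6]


Sorted: [1, 3, 5, 6, 6, 7, 9, 16]
Mean = 53/8
Median = 6
Freq: {5: 1, 6: 2, 7: 1, 9: 1, 3: 1, 16: 1, 1: 1}
Mode: [6]

Mean=53/8, Median=6, Mode=6
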